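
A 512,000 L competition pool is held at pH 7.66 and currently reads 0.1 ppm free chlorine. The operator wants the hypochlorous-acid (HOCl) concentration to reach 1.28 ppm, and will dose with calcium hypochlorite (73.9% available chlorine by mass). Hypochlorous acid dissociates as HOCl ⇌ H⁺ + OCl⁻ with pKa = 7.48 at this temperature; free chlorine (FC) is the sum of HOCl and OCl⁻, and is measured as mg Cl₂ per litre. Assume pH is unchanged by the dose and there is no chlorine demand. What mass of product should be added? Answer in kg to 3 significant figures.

2.16 kg

[OCl⁻]/[HOCl] = 10^(pH − pKa) = 10^(7.66 − 7.48) = 1.514; fraction as HOCl = 1/(1 + 1.514) = 0.3978.
Free chlorine required for 1.28 ppm HOCl: 1.28 / 0.3978 = 3.217 ppm.
FC to add: 3.217 − 0.1 = 3.117 mg/L as Cl₂.
Cl₂ equivalent: 3.117 mg/L × 512,000 L = 1596 g.
Product at 73.9% available Cl: 1596 / 0.739 = 2160 g.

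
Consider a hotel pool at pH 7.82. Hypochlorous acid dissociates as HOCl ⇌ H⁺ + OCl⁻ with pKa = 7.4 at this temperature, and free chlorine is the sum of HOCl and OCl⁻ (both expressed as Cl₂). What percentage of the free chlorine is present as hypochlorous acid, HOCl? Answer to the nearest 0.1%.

[OCl⁻]/[HOCl] = 10^(pH − pKa) = 10^(7.82 − 7.4) = 10^0.42 = 2.63.
Fraction as HOCl = 1 / (1 + 2.63) = 0.2755.

27.5%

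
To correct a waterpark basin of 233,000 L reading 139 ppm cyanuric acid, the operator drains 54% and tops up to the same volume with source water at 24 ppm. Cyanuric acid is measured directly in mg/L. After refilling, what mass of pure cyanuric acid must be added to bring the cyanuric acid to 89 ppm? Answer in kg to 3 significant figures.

After draining 54% and refilling: 139 × 0.46 + 24 × 0.54 = 76.9 ppm.
Deficit to target: 89 − 76.9 = 12.1 mg/L.
Mass: 12.1 mg/L × 233,000 L = 2819 g cyanuric acid.

2.82 kg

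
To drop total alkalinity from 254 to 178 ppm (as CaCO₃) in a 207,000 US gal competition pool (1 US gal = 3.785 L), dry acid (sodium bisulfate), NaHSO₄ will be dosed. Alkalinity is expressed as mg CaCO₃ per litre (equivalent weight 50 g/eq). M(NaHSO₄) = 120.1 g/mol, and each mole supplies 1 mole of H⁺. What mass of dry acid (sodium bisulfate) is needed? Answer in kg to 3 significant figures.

143 kg

Volume: 207,000 US gal × 3.785 L/gal = 783,495 L.
Alkalinity to neutralize: (254 − 178) = 76 mg/L as CaCO₃ × 783,495 L = 59,550 g as CaCO₃.
Equivalents of H⁺ required: 59,550 ÷ 50 g/eq = 1191 eq = 1191 mol NaHSO₄.
Mass of NaHSO₄: 1191 × 120.1 = 143,000 g.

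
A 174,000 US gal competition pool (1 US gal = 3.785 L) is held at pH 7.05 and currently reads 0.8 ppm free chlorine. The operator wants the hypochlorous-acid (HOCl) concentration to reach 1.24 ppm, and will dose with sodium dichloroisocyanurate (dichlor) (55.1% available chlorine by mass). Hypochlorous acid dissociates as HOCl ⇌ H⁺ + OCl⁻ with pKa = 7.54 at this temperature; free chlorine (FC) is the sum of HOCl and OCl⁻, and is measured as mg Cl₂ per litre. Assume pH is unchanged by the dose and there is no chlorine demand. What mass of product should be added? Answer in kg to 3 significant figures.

1.01 kg

Volume: 174,000 US gal × 3.785 L/gal = 658,590 L.
[OCl⁻]/[HOCl] = 10^(pH − pKa) = 10^(7.05 − 7.54) = 0.3236; fraction as HOCl = 1/(1 + 0.3236) = 0.7555.
Free chlorine required for 1.24 ppm HOCl: 1.24 / 0.7555 = 1.641 ppm.
FC to add: 1.641 − 0.8 = 0.8413 mg/L as Cl₂.
Cl₂ equivalent: 0.8413 mg/L × 658,590 L = 554 g.
Product at 55.1% available Cl: 554 / 0.551 = 1006 g.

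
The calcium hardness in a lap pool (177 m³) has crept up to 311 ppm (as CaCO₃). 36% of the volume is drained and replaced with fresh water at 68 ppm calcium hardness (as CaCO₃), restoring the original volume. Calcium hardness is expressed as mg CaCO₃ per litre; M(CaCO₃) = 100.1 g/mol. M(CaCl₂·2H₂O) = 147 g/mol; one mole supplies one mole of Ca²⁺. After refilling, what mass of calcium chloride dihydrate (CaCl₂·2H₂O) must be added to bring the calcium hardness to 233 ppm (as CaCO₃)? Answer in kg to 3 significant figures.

Volume: 177 m³ = 177,000 L.
After draining 36% and refilling: 311 × 0.64 + 68 × 0.36 = 223.52 ppm.
Deficit to target: 233 − 223.52 = 9.48 mg/L.
As CaCO₃: 9.48 mg/L × 177,000 L = 1678 g; ÷ 100.1 = 16.76 mol Ca²⁺.
Mass: 16.76 × 147 = 2464 g.

2.46 kg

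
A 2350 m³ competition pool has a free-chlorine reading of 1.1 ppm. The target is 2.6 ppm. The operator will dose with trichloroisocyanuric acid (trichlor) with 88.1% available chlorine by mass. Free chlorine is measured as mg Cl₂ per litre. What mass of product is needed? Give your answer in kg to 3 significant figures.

4.00 kg

Volume: 2350 m³ = 2,350,000 L.
Chlorine deficit: 2.6 − 1.1 = 1.5 ppm = 1.5 mg/L as Cl₂.
Cl₂ equivalent needed: 1.5 mg/L × 2,350,000 L = 3,525,000 mg = 3525 g.
Product at 88.1% available chlorine: 3525 / 0.881 = 4001 g.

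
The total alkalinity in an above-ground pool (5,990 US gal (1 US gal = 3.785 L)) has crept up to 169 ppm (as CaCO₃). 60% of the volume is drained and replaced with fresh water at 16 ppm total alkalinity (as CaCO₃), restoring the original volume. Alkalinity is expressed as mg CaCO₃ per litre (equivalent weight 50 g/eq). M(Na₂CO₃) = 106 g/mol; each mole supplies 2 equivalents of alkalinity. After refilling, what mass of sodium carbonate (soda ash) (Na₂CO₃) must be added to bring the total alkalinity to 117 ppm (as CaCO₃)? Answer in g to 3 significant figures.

956 g

Volume: 5,990 US gal × 3.785 L/gal = 22,672 L.
After draining 60% and refilling: 169 × 0.40 + 16 × 0.60 = 77.2 ppm.
Deficit to target: 117 − 77.2 = 39.8 mg/L.
As CaCO₃: 39.8 mg/L × 22,672 L = 902.4 g; ÷ 50 g/eq ÷ 2 = 9.024 mol Na₂CO₃.
Mass: 9.024 × 106 = 956.5 g.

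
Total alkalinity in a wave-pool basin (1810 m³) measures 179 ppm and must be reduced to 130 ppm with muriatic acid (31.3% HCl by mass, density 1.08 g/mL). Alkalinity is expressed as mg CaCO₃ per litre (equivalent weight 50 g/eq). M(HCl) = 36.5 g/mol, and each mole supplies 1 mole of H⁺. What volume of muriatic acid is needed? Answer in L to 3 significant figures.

Volume: 1810 m³ = 1,810,000 L.
Alkalinity to neutralize: (179 − 130) = 49 mg/L as CaCO₃ × 1,810,000 L = 88,690 g as CaCO₃.
Equivalents of H⁺ required: 88,690 ÷ 50 g/eq = 1774 eq = 1774 mol HCl.
Mass of HCl: 1774 × 36.5 = 64,740 g.
Mass of 31.3% solution: 64,740 / 0.313 = 206,800 g.
Volume: 206,800 g ÷ 1.08 g/mL = 191,500 mL.

192 L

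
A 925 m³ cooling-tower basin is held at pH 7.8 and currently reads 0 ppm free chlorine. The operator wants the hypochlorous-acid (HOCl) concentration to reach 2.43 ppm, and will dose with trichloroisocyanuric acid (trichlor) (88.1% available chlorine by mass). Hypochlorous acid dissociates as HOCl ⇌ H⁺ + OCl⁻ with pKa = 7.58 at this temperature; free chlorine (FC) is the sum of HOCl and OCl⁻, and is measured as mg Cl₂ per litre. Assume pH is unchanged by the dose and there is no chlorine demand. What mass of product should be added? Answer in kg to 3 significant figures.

Volume: 925 m³ = 925,000 L.
[OCl⁻]/[HOCl] = 10^(pH − pKa) = 10^(7.8 − 7.58) = 1.66; fraction as HOCl = 1/(1 + 1.66) = 0.376.
Free chlorine required for 2.43 ppm HOCl: 2.43 / 0.376 = 6.463 ppm.
FC to add: 6.463 − 0 = 6.463 mg/L as Cl₂.
Cl₂ equivalent: 6.463 mg/L × 925,000 L = 5978 g.
Product at 88.1% available Cl: 5978 / 0.881 = 6786 g.

6.79 kg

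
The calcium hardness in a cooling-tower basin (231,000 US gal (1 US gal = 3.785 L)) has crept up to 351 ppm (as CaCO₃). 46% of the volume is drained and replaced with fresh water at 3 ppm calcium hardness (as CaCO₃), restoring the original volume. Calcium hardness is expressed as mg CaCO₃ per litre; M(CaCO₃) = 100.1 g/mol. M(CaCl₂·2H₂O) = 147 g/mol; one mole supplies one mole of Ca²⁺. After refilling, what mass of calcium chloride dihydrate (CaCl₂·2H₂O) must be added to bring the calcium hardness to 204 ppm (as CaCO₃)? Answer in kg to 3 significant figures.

16.8 kg

Volume: 231,000 US gal × 3.785 L/gal = 874,335 L.
After draining 46% and refilling: 351 × 0.54 + 3 × 0.46 = 190.92 ppm.
Deficit to target: 204 − 190.92 = 13.08 mg/L.
As CaCO₃: 13.08 mg/L × 874,335 L = 11,440 g; ÷ 100.1 = 114.2 mol Ca²⁺.
Mass: 114.2 × 147 = 16,790 g.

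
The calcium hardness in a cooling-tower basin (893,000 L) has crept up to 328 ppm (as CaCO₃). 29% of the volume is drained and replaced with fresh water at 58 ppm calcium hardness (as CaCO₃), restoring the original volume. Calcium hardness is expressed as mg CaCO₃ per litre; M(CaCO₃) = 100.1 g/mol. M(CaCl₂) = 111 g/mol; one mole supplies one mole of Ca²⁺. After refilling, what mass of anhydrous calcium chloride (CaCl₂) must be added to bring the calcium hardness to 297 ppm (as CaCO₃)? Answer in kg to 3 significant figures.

46.8 kg

After draining 29% and refilling: 328 × 0.71 + 58 × 0.29 = 249.7 ppm.
Deficit to target: 297 − 249.7 = 47.3 mg/L.
As CaCO₃: 47.3 mg/L × 893,000 L = 42,240 g; ÷ 100.1 = 422 mol Ca²⁺.
Mass: 422 × 111 = 46,840 g.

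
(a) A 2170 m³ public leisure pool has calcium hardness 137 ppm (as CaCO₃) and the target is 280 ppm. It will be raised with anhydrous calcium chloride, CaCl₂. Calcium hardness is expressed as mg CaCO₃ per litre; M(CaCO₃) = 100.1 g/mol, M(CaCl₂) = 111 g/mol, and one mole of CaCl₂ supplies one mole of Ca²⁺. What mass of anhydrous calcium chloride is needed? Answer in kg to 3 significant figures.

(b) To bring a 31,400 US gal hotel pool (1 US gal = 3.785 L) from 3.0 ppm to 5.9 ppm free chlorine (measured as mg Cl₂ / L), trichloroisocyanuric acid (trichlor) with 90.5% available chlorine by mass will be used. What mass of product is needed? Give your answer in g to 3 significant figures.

(a) Volume: 2170 m³ = 2,170,000 L.
(a) Hardness to add: (280 − 137) = 143 mg/L as CaCO₃ × 2,170,000 L = 310,300 g as CaCO₃.
(a) Moles of Ca²⁺ (1 mol Ca²⁺ ≡ 1 mol CaCO₃): 310,300 / 100.1 g/mol = 3100 mol.
(a) Mass of CaCl₂: 3100 × 111 = 344,100 g.

(b) Volume: 31,400 US gal × 3.785 L/gal = 118,849 L.
(b) Chlorine deficit: 5.9 − 3.0 = 2.9 ppm = 2.9 mg/L as Cl₂.
(b) Cl₂ equivalent needed: 2.9 mg/L × 118,849 L = 344,700 mg = 344.7 g.
(b) Product at 90.5% available chlorine: 344.7 / 0.905 = 380.8 g.

(a) 344 kg; (b) 381 g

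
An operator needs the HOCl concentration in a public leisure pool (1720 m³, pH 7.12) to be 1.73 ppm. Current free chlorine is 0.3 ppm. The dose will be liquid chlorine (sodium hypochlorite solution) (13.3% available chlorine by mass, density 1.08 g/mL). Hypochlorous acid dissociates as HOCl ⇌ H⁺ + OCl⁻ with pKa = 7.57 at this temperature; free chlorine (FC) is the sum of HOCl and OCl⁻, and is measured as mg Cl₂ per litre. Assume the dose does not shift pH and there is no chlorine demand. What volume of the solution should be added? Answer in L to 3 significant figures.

Volume: 1720 m³ = 1,720,000 L.
[OCl⁻]/[HOCl] = 10^(pH − pKa) = 10^(7.12 − 7.57) = 0.3548; fraction as HOCl = 1/(1 + 0.3548) = 0.7381.
Free chlorine required for 1.73 ppm HOCl: 1.73 / 0.7381 = 2.344 ppm.
FC to add: 2.344 − 0.3 = 2.044 mg/L as Cl₂.
Cl₂ equivalent: 2.044 mg/L × 1,720,000 L = 3515 g.
Product at 13.3% available Cl: 3515 / 0.133 = 26,430 g.
Volume: 26,430 g ÷ 1.08 g/mL = 24,470 mL.

24.5 L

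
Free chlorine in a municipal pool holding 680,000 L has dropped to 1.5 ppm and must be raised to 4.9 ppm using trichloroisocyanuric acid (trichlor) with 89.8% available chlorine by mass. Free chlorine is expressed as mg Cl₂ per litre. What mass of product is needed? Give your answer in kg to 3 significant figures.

Chlorine deficit: 4.9 − 1.5 = 3.4 ppm = 3.4 mg/L as Cl₂.
Cl₂ equivalent needed: 3.4 mg/L × 680,000 L = 2,312,000 mg = 2312 g.
Product at 89.8% available chlorine: 2312 / 0.898 = 2575 g.

2.57 kg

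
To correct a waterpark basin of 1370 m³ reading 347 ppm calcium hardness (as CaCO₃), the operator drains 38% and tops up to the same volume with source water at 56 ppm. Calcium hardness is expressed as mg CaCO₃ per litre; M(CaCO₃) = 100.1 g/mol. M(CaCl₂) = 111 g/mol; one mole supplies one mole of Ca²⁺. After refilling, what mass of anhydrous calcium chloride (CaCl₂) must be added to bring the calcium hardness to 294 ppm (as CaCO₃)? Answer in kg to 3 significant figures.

Volume: 1370 m³ = 1,370,000 L.
After draining 38% and refilling: 347 × 0.62 + 56 × 0.38 = 236.42 ppm.
Deficit to target: 294 − 236.42 = 57.58 mg/L.
As CaCO₃: 57.58 mg/L × 1,370,000 L = 78,880 g; ÷ 100.1 = 788.1 mol Ca²⁺.
Mass: 788.1 × 111 = 87,470 g.

87.5 kg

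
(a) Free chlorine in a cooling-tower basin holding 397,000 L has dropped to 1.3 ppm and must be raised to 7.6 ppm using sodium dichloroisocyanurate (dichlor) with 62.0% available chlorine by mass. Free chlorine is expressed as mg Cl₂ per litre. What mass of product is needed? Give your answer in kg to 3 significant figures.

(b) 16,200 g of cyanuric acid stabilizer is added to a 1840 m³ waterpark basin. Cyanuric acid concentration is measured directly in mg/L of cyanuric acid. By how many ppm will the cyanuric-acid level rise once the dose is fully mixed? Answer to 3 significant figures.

(a) Chlorine deficit: 7.6 − 1.3 = 6.3 ppm = 6.3 mg/L as Cl₂.
(a) Cl₂ equivalent needed: 6.3 mg/L × 397,000 L = 2,501,000 mg = 2501 g.
(a) Product at 62.0% available chlorine: 2501 / 0.62 = 4034 g.

(b) Volume: 1840 m³ = 1,840,000 L.
(b) Rise: 16,200 g / 1,840,000 L × 1000 = 8.804 mg/L.

(a) 4.03 kg; (b) 8.80 ppm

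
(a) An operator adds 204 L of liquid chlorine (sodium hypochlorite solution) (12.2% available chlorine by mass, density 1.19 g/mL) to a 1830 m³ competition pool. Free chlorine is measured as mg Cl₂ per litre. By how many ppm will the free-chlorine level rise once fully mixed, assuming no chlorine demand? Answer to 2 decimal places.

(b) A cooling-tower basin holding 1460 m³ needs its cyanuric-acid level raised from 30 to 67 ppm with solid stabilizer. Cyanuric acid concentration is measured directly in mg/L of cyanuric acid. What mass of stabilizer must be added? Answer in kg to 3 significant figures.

(a) Volume: 1830 m³ = 1,830,000 L.
(a) Mass of solution: 204 L × 1000 mL/L × 1.19 g/mL = 242,800 g.
(a) Available chlorine delivered: 242,800 g × 0.122 = 29,620 g as Cl₂.
(a) Concentration rise: 29,620 g / 1,830,000 L = 16.18 mg/L = 16.18 ppm.

(b) Volume: 1460 m³ = 1,460,000 L.
(b) CYA to add: (67 − 30) = 37 mg/L × 1,460,000 L = 54,020 g cyanuric acid.

(a) 16.18 ppm; (b) 54.0 kg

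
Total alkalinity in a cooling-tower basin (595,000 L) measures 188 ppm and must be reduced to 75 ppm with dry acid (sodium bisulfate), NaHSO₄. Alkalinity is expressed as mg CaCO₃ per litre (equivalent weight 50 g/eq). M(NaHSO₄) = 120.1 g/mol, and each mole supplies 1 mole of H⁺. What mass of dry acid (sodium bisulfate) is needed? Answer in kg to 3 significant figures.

161 kg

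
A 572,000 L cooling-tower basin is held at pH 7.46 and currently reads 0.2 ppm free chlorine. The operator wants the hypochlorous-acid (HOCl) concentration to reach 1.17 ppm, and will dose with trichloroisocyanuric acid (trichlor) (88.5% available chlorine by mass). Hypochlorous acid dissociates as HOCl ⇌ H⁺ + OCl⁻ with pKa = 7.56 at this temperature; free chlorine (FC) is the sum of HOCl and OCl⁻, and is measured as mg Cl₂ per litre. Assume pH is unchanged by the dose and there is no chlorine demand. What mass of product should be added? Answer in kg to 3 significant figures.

1.23 kg

[OCl⁻]/[HOCl] = 10^(pH − pKa) = 10^(7.46 − 7.56) = 0.7943; fraction as HOCl = 1/(1 + 0.7943) = 0.5573.
Free chlorine required for 1.17 ppm HOCl: 1.17 / 0.5573 = 2.099 ppm.
FC to add: 2.099 − 0.2 = 1.899 mg/L as Cl₂.
Cl₂ equivalent: 1.899 mg/L × 572,000 L = 1086 g.
Product at 88.5% available Cl: 1086 / 0.885 = 1228 g.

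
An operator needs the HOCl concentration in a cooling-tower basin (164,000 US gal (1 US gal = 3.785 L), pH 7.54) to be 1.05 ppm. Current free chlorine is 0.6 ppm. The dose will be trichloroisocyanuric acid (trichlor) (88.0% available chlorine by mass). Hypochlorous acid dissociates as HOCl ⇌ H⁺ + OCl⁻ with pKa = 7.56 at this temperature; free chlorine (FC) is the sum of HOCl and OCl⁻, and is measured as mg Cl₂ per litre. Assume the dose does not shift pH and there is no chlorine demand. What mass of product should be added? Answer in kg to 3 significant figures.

Volume: 164,000 US gal × 3.785 L/gal = 620,740 L.
[OCl⁻]/[HOCl] = 10^(pH − pKa) = 10^(7.54 − 7.56) = 0.955; fraction as HOCl = 1/(1 + 0.955) = 0.5115.
Free chlorine required for 1.05 ppm HOCl: 1.05 / 0.5115 = 2.053 ppm.
FC to add: 2.053 − 0.6 = 1.453 mg/L as Cl₂.
Cl₂ equivalent: 1.453 mg/L × 620,740 L = 901.8 g.
Product at 88.0% available Cl: 901.8 / 0.88 = 1025 g.

1.02 kg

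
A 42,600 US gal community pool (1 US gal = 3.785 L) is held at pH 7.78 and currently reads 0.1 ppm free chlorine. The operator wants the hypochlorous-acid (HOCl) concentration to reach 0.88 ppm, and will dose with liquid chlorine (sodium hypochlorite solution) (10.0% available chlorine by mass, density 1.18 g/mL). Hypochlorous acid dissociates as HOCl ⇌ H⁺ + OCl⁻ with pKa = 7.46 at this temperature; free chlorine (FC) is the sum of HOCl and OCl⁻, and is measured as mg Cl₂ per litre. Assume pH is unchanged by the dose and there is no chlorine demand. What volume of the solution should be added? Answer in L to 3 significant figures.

3.58 L

Volume: 42,600 US gal × 3.785 L/gal = 161,241 L.
[OCl⁻]/[HOCl] = 10^(pH − pKa) = 10^(7.78 − 7.46) = 2.089; fraction as HOCl = 1/(1 + 2.089) = 0.3237.
Free chlorine required for 0.88 ppm HOCl: 0.88 / 0.3237 = 2.719 ppm.
FC to add: 2.719 − 0.1 = 2.619 mg/L as Cl₂.
Cl₂ equivalent: 2.619 mg/L × 161,241 L = 422.2 g.
Product at 10.0% available Cl: 422.2 / 0.1 = 4222 g.
Volume: 4222 g ÷ 1.18 g/mL = 3578 mL.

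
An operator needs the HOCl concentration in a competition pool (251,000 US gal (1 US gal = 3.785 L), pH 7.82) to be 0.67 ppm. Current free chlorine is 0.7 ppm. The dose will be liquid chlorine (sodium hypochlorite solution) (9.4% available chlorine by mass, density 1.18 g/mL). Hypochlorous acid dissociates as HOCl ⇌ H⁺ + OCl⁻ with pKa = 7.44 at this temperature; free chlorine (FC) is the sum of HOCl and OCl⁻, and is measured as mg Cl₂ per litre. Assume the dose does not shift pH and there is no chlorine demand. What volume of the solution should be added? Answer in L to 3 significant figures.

Volume: 251,000 US gal × 3.785 L/gal = 950,035 L.
[OCl⁻]/[HOCl] = 10^(pH − pKa) = 10^(7.82 − 7.44) = 2.399; fraction as HOCl = 1/(1 + 2.399) = 0.2942.
Free chlorine required for 0.67 ppm HOCl: 0.67 / 0.2942 = 2.277 ppm.
FC to add: 2.277 − 0.7 = 1.577 mg/L as Cl₂.
Cl₂ equivalent: 1.577 mg/L × 950,035 L = 1498 g.
Product at 9.4% available Cl: 1498 / 0.094 = 15,940 g.
Volume: 15,940 g ÷ 1.18 g/mL = 13,510 mL.

13.5 L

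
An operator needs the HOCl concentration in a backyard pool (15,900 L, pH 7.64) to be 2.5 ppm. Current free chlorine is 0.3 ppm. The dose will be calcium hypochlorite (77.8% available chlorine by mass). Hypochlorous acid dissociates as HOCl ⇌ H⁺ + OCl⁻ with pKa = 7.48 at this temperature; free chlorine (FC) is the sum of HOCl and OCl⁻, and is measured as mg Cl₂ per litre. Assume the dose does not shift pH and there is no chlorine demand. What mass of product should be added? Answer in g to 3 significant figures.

119 g

[OCl⁻]/[HOCl] = 10^(pH − pKa) = 10^(7.64 − 7.48) = 1.445; fraction as HOCl = 1/(1 + 1.445) = 0.4089.
Free chlorine required for 2.5 ppm HOCl: 2.5 / 0.4089 = 6.114 ppm.
FC to add: 6.114 − 0.3 = 5.814 mg/L as Cl₂.
Cl₂ equivalent: 5.814 mg/L × 15,900 L = 92.44 g.
Product at 77.8% available Cl: 92.44 / 0.778 = 118.8 g.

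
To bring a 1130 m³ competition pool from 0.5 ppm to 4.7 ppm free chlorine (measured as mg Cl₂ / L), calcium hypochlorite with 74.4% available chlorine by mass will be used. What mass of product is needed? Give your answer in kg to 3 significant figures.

6.38 kg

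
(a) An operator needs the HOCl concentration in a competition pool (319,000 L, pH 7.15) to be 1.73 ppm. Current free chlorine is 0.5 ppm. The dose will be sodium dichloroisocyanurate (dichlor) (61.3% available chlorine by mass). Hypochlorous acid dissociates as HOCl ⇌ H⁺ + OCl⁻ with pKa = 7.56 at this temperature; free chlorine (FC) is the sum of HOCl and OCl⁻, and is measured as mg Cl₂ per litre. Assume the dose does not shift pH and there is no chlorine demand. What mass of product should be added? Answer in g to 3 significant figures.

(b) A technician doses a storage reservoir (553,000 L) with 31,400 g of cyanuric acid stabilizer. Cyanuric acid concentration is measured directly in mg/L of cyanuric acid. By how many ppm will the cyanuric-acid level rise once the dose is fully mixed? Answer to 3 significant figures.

(a) [OCl⁻]/[HOCl] = 10^(pH − pKa) = 10^(7.15 − 7.56) = 0.389; fraction as HOCl = 1/(1 + 0.389) = 0.7199.
(a) Free chlorine required for 1.73 ppm HOCl: 1.73 / 0.7199 = 2.403 ppm.
(a) FC to add: 2.403 − 0.5 = 1.903 mg/L as Cl₂.
(a) Cl₂ equivalent: 1.903 mg/L × 319,000 L = 607.1 g.
(a) Product at 61.3% available Cl: 607.1 / 0.613 = 990.3 g.

(b) Rise: 31,400 g / 553,000 L × 1000 = 56.78 mg/L.

(a) 990 g; (b) 56.8 ppm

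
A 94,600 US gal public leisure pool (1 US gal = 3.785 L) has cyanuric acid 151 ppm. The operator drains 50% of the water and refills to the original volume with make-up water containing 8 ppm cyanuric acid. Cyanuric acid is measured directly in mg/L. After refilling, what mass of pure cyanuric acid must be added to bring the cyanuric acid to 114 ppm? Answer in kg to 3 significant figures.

12.4 kg

Volume: 94,600 US gal × 3.785 L/gal = 358,061 L.
After draining 50% and refilling: 151 × 0.50 + 8 × 0.50 = 79.5 ppm.
Deficit to target: 114 − 79.5 = 34.5 mg/L.
Mass: 34.5 mg/L × 358,061 L = 12,350 g cyanuric acid.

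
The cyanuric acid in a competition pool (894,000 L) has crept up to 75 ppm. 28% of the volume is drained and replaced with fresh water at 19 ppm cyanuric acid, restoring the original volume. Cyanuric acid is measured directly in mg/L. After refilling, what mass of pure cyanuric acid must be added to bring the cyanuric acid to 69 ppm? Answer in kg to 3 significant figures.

8.65 kg

After draining 28% and refilling: 75 × 0.72 + 19 × 0.28 = 59.32 ppm.
Deficit to target: 69 − 59.32 = 9.68 mg/L.
Mass: 9.68 mg/L × 894,000 L = 8654 g cyanuric acid.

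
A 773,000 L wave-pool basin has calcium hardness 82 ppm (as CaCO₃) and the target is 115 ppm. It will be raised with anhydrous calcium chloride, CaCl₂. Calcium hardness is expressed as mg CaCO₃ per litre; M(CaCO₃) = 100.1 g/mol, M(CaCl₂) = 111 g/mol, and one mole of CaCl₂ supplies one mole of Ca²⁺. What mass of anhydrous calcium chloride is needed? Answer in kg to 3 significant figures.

Hardness to add: (115 − 82) = 33 mg/L as CaCO₃ × 773,000 L = 25,510 g as CaCO₃.
Moles of Ca²⁺ (1 mol Ca²⁺ ≡ 1 mol CaCO₃): 25,510 / 100.1 g/mol = 254.8 mol.
Mass of CaCl₂: 254.8 × 111 = 28,290 g.

28.3 kg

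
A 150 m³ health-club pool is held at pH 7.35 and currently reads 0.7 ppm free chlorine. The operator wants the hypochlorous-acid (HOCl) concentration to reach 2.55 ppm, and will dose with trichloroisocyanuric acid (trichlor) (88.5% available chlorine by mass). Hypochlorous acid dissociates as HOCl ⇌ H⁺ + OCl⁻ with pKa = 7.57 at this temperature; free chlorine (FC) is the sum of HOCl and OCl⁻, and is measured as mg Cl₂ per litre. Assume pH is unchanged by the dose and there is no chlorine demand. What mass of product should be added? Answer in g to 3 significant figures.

574 g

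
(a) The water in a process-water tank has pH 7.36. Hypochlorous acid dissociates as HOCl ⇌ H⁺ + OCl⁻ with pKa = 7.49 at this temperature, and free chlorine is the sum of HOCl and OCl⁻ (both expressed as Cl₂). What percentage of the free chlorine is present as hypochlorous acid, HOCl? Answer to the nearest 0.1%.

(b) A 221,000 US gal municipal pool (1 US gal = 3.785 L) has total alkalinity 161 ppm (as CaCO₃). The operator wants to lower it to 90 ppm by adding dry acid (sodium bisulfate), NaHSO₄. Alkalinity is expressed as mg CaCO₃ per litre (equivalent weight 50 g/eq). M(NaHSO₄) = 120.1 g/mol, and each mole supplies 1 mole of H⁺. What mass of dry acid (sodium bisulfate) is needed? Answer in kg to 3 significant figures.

(a) [OCl⁻]/[HOCl] = 10^(pH − pKa) = 10^(7.36 − 7.49) = 10^-0.13 = 0.7413.
(a) Fraction as HOCl = 1 / (1 + 0.7413) = 0.5743.

(b) Volume: 221,000 US gal × 3.785 L/gal = 836,485 L.
(b) Alkalinity to neutralize: (161 − 90) = 71 mg/L as CaCO₃ × 836,485 L = 59,390 g as CaCO₃.
(b) Equivalents of H⁺ required: 59,390 ÷ 50 g/eq = 1188 eq = 1188 mol NaHSO₄.
(b) Mass of NaHSO₄: 1188 × 120.1 = 142,700 g.

(a) 57.4%; (b) 143 kg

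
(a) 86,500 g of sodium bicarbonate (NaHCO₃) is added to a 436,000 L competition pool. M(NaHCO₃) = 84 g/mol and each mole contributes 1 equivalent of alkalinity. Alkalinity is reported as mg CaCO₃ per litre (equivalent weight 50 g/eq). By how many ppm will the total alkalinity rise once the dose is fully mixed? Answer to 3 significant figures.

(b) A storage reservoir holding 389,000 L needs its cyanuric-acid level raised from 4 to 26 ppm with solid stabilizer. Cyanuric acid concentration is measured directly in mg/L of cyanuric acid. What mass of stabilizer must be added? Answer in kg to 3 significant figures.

(a) Moles of NaHCO₃: 86,500 g ÷ 84 g/mol = 1030 mol → 1030 eq of alkalinity.
(a) As CaCO₃: 1030 eq × 50 g/eq = 51,490 g.
(a) Rise: 51,490 g / 436,000 L × 1000 = 118.1 mg/L.

(b) CYA to add: (26 − 4) = 22 mg/L × 389,000 L = 8558 g cyanuric acid.

(a) 118 ppm; (b) 8.56 kg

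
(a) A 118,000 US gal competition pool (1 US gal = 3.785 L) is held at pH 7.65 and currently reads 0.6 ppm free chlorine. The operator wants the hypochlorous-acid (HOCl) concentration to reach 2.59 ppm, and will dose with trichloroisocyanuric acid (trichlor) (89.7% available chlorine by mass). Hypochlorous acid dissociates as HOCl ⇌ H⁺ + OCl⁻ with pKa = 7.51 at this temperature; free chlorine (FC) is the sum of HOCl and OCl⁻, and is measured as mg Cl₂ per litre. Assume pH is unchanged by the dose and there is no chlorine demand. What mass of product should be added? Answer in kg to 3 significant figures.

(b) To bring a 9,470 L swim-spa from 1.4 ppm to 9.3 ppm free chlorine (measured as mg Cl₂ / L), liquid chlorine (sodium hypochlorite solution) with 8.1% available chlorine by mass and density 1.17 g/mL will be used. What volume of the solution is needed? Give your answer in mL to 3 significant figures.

(a) 2.77 kg; (b) 789 mL

(a) Volume: 118,000 US gal × 3.785 L/gal = 446,630 L.
(a) [OCl⁻]/[HOCl] = 10^(pH − pKa) = 10^(7.65 − 7.51) = 1.38; fraction as HOCl = 1/(1 + 1.38) = 0.4201.
(a) Free chlorine required for 2.59 ppm HOCl: 2.59 / 0.4201 = 6.165 ppm.
(a) FC to add: 6.165 − 0.6 = 5.565 mg/L as Cl₂.
(a) Cl₂ equivalent: 5.565 mg/L × 446,630 L = 2486 g.
(a) Product at 89.7% available Cl: 2486 / 0.897 = 2771 g.

(b) Chlorine deficit: 9.3 − 1.4 = 7.9 ppm = 7.9 mg/L as Cl₂.
(b) Cl₂ equivalent needed: 7.9 mg/L × 9,470 L = 74,810 mg = 74.81 g.
(b) Product at 8.1% available chlorine: 74.81 / 0.081 = 923.6 g.
(b) Volume at density 1.17 g/mL: 923.6 g ÷ 1.17 g/mL = 789.4 mL.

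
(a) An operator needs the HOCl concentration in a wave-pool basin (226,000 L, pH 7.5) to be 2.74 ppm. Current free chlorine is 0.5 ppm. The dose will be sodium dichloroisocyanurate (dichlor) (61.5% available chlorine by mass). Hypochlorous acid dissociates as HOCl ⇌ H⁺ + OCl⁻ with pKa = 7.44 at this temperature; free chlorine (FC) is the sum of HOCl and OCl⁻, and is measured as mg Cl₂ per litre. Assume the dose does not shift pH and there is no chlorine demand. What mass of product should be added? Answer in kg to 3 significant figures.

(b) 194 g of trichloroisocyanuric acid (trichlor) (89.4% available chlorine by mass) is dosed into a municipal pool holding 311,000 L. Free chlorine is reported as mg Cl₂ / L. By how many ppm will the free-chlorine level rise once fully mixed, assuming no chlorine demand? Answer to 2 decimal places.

(a) 1.98 kg; (b) 0.56 ppm

(a) [OCl⁻]/[HOCl] = 10^(pH − pKa) = 10^(7.5 − 7.44) = 1.148; fraction as HOCl = 1/(1 + 1.148) = 0.4655.
(a) Free chlorine required for 2.74 ppm HOCl: 2.74 / 0.4655 = 5.886 ppm.
(a) FC to add: 5.886 − 0.5 = 5.386 mg/L as Cl₂.
(a) Cl₂ equivalent: 5.386 mg/L × 226,000 L = 1217 g.
(a) Product at 61.5% available Cl: 1217 / 0.615 = 1979 g.

(b) Available chlorine delivered: 194 g × 0.894 = 173.4 g as Cl₂.
(b) Concentration rise: 173.4 g / 311,000 L = 0.5577 mg/L = 0.56 ppm.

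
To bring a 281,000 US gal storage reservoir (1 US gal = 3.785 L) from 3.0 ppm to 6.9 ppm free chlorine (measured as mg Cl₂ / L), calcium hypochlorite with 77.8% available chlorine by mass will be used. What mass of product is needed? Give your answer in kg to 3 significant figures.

5.33 kg

Volume: 281,000 US gal × 3.785 L/gal = 1,063,585 L.
Chlorine deficit: 6.9 − 3.0 = 3.9 ppm = 3.9 mg/L as Cl₂.
Cl₂ equivalent needed: 3.9 mg/L × 1,063,585 L = 4,148,000 mg = 4148 g.
Product at 77.8% available chlorine: 4148 / 0.778 = 5332 g.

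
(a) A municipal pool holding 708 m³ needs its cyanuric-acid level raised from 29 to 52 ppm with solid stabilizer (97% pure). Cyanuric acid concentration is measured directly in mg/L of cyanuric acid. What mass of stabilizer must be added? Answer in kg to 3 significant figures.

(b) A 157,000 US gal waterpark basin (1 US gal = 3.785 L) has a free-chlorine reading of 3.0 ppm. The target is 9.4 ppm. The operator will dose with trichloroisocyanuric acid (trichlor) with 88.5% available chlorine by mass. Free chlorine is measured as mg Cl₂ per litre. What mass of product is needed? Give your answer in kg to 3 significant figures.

(a) 16.8 kg; (b) 4.30 kg

(a) Volume: 708 m³ = 708,000 L.
(a) CYA to add: (52 − 29) = 23 mg/L × 708,000 L = 16,280 g cyanuric acid.
(a) At 97% purity: 16,280 / 0.97 = 16,790 g product.

(b) Volume: 157,000 US gal × 3.785 L/gal = 594,245 L.
(b) Chlorine deficit: 9.4 − 3.0 = 6.4 ppm = 6.4 mg/L as Cl₂.
(b) Cl₂ equivalent needed: 6.4 mg/L × 594,245 L = 3,803,000 mg = 3803 g.
(b) Product at 88.5% available chlorine: 3803 / 0.885 = 4297 g.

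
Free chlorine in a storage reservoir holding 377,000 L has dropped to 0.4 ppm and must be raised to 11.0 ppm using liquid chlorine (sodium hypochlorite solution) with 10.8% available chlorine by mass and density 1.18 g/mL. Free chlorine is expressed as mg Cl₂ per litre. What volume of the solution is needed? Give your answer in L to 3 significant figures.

Chlorine deficit: 11.0 − 0.4 = 10.6 ppm = 10.6 mg/L as Cl₂.
Cl₂ equivalent needed: 10.6 mg/L × 377,000 L = 3,996,000 mg = 3996 g.
Product at 10.8% available chlorine: 3996 / 0.108 = 37,000 g.
Volume at density 1.18 g/mL: 37,000 g ÷ 1.18 g/mL = 31,360 mL.

31.4 L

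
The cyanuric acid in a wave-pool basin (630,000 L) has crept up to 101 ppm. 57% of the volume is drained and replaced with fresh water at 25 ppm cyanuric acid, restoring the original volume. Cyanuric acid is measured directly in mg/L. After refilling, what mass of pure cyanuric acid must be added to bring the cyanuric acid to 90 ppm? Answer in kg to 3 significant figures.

20.4 kg

After draining 57% and refilling: 101 × 0.43 + 25 × 0.57 = 57.68 ppm.
Deficit to target: 90 − 57.68 = 32.32 mg/L.
Mass: 32.32 mg/L × 630,000 L = 20,360 g cyanuric acid.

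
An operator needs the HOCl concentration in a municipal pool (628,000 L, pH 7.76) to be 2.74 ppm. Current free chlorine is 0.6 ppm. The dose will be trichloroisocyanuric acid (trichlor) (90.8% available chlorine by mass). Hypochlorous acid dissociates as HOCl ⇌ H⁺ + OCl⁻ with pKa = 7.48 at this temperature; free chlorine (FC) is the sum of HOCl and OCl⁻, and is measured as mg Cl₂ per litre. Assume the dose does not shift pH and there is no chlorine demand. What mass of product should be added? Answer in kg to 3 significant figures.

[OCl⁻]/[HOCl] = 10^(pH − pKa) = 10^(7.76 − 7.48) = 1.905; fraction as HOCl = 1/(1 + 1.905) = 0.3442.
Free chlorine required for 2.74 ppm HOCl: 2.74 / 0.3442 = 7.961 ppm.
FC to add: 7.961 − 0.6 = 7.361 mg/L as Cl₂.
Cl₂ equivalent: 7.361 mg/L × 628,000 L = 4623 g.
Product at 90.8% available Cl: 4623 / 0.908 = 5091 g.

5.09 kg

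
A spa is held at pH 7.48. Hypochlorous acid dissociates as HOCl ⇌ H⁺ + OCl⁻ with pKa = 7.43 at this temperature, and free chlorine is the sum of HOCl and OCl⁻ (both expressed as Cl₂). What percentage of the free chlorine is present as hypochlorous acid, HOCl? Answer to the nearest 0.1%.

[OCl⁻]/[HOCl] = 10^(pH − pKa) = 10^(7.48 − 7.43) = 10^0.05 = 1.122.
Fraction as HOCl = 1 / (1 + 1.122) = 0.4712.

47.1%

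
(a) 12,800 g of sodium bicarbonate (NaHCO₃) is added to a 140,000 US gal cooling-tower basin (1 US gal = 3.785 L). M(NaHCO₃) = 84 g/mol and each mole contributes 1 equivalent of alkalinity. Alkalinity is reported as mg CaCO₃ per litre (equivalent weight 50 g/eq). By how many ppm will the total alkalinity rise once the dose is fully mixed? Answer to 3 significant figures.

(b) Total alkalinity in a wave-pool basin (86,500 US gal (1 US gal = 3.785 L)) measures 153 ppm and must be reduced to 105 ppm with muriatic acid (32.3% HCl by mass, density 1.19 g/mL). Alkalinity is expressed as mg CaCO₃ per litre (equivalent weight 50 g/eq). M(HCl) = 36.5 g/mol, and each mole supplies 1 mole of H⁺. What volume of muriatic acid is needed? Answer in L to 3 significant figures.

(a) 14.4 ppm; (b) 29.8 L

(a) Volume: 140,000 US gal × 3.785 L/gal = 529,900 L.
(a) Moles of NaHCO₃: 12,800 g ÷ 84 g/mol = 152.4 mol → 152.4 eq of alkalinity.
(a) As CaCO₃: 152.4 eq × 50 g/eq = 7619 g.
(a) Rise: 7619 g / 529,900 L × 1000 = 14.38 mg/L.

(b) Volume: 86,500 US gal × 3.785 L/gal = 327,402 L.
(b) Alkalinity to neutralize: (153 − 105) = 48 mg/L as CaCO₃ × 327,402 L = 15,720 g as CaCO₃.
(b) Equivalents of H⁺ required: 15,720 ÷ 50 g/eq = 314.3 eq = 314.3 mol HCl.
(b) Mass of HCl: 314.3 × 36.5 = 11,470 g.
(b) Mass of 32.3% solution: 11,470 / 0.323 = 35,520 g.
(b) Volume: 35,520 g ÷ 1.19 g/mL = 29,850 mL.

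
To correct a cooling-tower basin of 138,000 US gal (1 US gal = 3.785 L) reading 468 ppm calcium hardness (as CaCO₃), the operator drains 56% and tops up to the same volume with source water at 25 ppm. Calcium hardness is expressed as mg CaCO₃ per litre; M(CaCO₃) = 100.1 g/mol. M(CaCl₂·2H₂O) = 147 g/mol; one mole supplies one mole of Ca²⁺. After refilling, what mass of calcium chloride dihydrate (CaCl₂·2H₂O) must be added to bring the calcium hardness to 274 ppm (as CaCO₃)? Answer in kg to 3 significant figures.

Volume: 138,000 US gal × 3.785 L/gal = 522,330 L.
After draining 56% and refilling: 468 × 0.44 + 25 × 0.56 = 219.92 ppm.
Deficit to target: 274 − 219.92 = 54.08 mg/L.
As CaCO₃: 54.08 mg/L × 522,330 L = 28,250 g; ÷ 100.1 = 282.2 mol Ca²⁺.
Mass: 282.2 × 147 = 41,480 g.

41.5 kg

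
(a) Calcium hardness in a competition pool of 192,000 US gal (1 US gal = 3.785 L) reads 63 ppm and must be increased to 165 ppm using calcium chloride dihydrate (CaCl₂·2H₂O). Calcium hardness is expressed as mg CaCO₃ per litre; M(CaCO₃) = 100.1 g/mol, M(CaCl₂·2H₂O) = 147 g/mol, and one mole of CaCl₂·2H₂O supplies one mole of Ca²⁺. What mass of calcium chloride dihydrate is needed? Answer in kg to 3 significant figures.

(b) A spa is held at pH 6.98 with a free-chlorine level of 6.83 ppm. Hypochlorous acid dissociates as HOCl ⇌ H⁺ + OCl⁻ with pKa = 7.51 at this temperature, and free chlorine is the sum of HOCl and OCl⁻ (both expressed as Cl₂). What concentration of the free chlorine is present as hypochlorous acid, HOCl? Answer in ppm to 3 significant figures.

(a) 109 kg; (b) 5.27 ppm

(a) Volume: 192,000 US gal × 3.785 L/gal = 726,720 L.
(a) Hardness to add: (165 − 63) = 102 mg/L as CaCO₃ × 726,720 L = 74,130 g as CaCO₃.
(a) Moles of Ca²⁺ (1 mol Ca²⁺ ≡ 1 mol CaCO₃): 74,130 / 100.1 g/mol = 740.5 mol.
(a) Mass of CaCl₂·2H₂O: 740.5 × 147 = 108,900 g.

(b) [OCl⁻]/[HOCl] = 10^(pH − pKa) = 10^(6.98 − 7.51) = 10^-0.53 = 0.2951.
(b) Fraction as HOCl = 1 / (1 + 0.2951) = 0.7721.
(b) HOCl = 0.7721 × 6.83 ppm = 5.274 ppm.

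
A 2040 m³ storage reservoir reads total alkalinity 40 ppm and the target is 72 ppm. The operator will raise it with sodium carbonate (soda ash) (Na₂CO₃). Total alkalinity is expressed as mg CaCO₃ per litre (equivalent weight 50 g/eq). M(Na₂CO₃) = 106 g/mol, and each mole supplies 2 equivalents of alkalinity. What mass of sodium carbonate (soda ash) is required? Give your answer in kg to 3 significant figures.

Volume: 2040 m³ = 2,040,000 L.
Alkalinity to add: (72 − 40) = 32 mg/L as CaCO₃ × 2,040,000 L = 65,280 g as CaCO₃.
Equivalents: 65,280 g ÷ 50 g/eq = 1306 eq.
Each mole of Na₂CO₃ supplies 2 eq, so 1306 / 2 = 652.8 mol.
Mass: 652.8 mol × 106 g/mol = 69,200 g.

69.2 kg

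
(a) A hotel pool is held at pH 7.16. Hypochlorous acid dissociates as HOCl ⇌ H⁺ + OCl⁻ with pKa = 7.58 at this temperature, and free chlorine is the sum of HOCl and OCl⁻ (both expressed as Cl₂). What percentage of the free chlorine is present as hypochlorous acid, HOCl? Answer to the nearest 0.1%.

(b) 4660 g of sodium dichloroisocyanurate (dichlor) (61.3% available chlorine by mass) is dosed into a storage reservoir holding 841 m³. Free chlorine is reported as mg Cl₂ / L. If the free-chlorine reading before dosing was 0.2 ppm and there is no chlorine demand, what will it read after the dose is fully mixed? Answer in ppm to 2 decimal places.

(a) [OCl⁻]/[HOCl] = 10^(pH − pKa) = 10^(7.16 − 7.58) = 10^-0.42 = 0.3802.
(a) Fraction as HOCl = 1 / (1 + 0.3802) = 0.7245.

(b) Volume: 841 m³ = 841,000 L.
(b) Available chlorine delivered: 4660 g × 0.613 = 2857 g as Cl₂.
(b) Concentration rise: 2857 g / 841,000 L = 3.397 mg/L = 3.40 ppm.
(b) Final FC: 0.2 + 3.40 = 3.60 ppm.

(a) 72.5%; (b) 3.60 ppm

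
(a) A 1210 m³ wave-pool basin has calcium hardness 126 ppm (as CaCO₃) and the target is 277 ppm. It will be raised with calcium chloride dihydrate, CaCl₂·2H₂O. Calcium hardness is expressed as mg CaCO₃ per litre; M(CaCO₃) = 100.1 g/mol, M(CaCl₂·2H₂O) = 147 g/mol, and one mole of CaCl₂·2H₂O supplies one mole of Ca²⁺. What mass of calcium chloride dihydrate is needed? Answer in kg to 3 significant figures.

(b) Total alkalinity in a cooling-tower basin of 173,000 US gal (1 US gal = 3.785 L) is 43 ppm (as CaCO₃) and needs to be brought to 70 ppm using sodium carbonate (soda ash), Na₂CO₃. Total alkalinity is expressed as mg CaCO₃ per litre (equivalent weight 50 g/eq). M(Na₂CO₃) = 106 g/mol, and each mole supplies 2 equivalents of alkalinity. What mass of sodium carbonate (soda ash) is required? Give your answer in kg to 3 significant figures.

(a) 268 kg; (b) 18.7 kg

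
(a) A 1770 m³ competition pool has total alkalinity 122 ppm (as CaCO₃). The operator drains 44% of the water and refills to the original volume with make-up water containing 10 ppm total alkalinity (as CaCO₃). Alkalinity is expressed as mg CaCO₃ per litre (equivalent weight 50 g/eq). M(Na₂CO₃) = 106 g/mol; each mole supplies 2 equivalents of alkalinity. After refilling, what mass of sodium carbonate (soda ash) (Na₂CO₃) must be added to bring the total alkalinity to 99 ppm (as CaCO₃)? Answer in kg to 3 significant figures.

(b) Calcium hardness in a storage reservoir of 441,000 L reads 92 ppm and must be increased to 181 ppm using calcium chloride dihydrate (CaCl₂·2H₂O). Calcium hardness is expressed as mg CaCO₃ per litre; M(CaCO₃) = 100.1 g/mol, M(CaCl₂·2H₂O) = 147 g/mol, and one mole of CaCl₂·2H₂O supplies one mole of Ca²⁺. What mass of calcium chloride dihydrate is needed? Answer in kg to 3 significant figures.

(a) Volume: 1770 m³ = 1,770,000 L.
(a) After draining 44% and refilling: 122 × 0.56 + 10 × 0.44 = 72.72 ppm.
(a) Deficit to target: 99 − 72.72 = 26.28 mg/L.
(a) As CaCO₃: 26.28 mg/L × 1,770,000 L = 46,520 g; ÷ 50 g/eq ÷ 2 = 465.2 mol Na₂CO₃.
(a) Mass: 465.2 × 106 = 49,310 g.

(b) Hardness to add: (181 − 92) = 89 mg/L as CaCO₃ × 441,000 L = 39,250 g as CaCO₃.
(b) Moles of Ca²⁺ (1 mol Ca²⁺ ≡ 1 mol CaCO₃): 39,250 / 100.1 g/mol = 392.1 mol.
(b) Mass of CaCl₂·2H₂O: 392.1 × 147 = 57,640 g.

(a) 49.3 kg; (b) 57.6 kg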